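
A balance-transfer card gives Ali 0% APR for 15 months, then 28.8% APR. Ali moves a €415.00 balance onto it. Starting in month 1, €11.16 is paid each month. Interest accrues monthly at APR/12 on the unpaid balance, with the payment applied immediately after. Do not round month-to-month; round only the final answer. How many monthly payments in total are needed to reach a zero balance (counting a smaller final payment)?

Promo months 1–15 at r₀ = 0%/12 = 0; months 16+ at r₁ = 28.8%/12 = 0.024.
After month 15 (no interest yet): B = €415.00 − 15·€11.16 = €247.60.
Then at r₁ with €11.16/mo: n₂ = −ln(1 − r₁·B/P)/ln(1+r₁) ≈ 32.06 → 33 more payments.

48 payments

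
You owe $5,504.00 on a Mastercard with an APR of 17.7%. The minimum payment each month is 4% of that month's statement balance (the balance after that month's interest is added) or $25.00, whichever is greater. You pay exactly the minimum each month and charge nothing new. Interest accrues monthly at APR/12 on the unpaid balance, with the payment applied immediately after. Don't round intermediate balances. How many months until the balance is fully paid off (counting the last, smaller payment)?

115 months

Monthly rate r = 17.7%/12 = 1.475% = 0.01475.
While 4% of the post-interest balance exceeds $25.00, each month B ← (B·(1+r))·(1 − 0.04), i.e. B shrinks by the factor (1+r)·0.96 = 0.97416.
This holds for months 1–84. Entering month 85 the balance is $610.41; 4% of the post-interest balance is now below $25.00, so the flat $25.00 minimum applies from here.
From month 85 a fixed $25.00 at rate r clears $610.41 in 31 more payments. Total: 84 + 31 = 115 months.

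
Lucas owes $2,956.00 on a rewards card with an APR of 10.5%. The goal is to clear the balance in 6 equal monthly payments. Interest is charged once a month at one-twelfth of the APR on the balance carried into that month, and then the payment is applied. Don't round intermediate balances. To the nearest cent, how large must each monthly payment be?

$507.86

Monthly rate r = 10.5%/12 = 0.875% = 0.00875.
Level-payment amortization: P = B₀·r / (1 − (1+r)^(−n)) = 2956.00·0.00875 / (1 − 1.00875^(−6)).
Denominator 1 − (1+r)^(−6) = 0.0509289773.
P = 25.865 / 0.0509289773 ≈ 507.86.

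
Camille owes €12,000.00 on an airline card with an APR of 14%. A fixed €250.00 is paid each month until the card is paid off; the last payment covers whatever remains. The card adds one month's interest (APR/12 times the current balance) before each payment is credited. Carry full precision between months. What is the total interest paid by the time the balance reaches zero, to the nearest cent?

€5,695.11

Monthly rate r = 14%/12 = 1.16667% = 0.0116667.
Payoff takes n = ⌈−ln(1 − rB₀/P)/ln(1+r)⌉ = ⌈70.779⌉ = 71 payments; the last is €195.11.
Total paid = 70·€250.00 + €195.11 = €17,695.11.
Total interest = total paid − principal = €17,695.11 − €12,000.00 = €5,695.11.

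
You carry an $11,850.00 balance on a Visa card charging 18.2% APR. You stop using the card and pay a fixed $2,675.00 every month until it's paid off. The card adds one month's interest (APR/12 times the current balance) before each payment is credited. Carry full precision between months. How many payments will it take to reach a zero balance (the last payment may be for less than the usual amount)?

Monthly rate r = 18.2%/12 = 1.51667% = 0.0151667.
Recurrence: B ← B·(1+r) − $2,675.00.
Month 1: interest $179.72; balance after payment $9,354.73.
Month 2: interest $141.88; balance after payment $6,821.60.
Month 3: interest $103.46; balance after payment $4,250.07.
Month 4: interest $64.46; balance after payment $1,639.53.
Month 5: interest $24.87; balance after payment $0.00.

5 months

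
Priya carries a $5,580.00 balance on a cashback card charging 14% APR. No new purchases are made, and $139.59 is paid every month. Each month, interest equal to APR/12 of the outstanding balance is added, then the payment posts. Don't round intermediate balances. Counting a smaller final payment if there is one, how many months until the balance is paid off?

55 payments

Monthly rate r = 14%/12 = 1.16667% = 0.0116667.
Recurrence: B ← B·(1+r) − $139.59.
Month 1: interest $65.10; balance after payment $5,505.51.
Month 2: interest $64.23; balance after payment $5,430.15.
Closed form: n = −ln(1 − rB₀/P)/ln(1+r) = −ln(0.53363)/ln(1.01167) ≈ 54.146, so the balance reaches zero during payment 55.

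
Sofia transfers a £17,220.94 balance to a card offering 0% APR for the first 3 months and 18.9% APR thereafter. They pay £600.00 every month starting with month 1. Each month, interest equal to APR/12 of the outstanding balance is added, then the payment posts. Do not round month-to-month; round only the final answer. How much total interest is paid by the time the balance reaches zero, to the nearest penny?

Promo months 1–3 at r₀ = 0%/12 = 0; months 4+ at r₁ = 18.9%/12 = 0.01575.
After month 3 (no interest yet): B = £17,220.94 − 3·£600.00 = £15,420.94.
Then at r₁ with £600.00/mo: n₂ = −ln(1 − r₁·B/P)/ln(1+r₁) ≈ 33.20 → 34 more payments.
Total paid = 36·£600.00 + £122.00 = £21,722.00; interest = £21,722.00 − £17,220.94 = £4,501.06.

£4,501.06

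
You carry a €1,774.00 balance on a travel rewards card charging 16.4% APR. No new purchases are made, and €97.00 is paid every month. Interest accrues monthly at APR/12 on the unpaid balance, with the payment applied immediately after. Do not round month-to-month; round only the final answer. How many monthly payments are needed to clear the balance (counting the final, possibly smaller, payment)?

22 payments

Monthly rate r = 16.4%/12 = 1.36667% = 0.0136667.
Recurrence: B ← B·(1+r) − €97.00.
Month 1: interest €24.24; balance after payment €1,701.24.
Month 2: interest €23.25; balance after payment €1,627.50.
Closed form: n = −ln(1 − rB₀/P)/ln(1+r) = −ln(0.75005)/ln(1.01367) ≈ 21.188, so the balance reaches zero during payment 22.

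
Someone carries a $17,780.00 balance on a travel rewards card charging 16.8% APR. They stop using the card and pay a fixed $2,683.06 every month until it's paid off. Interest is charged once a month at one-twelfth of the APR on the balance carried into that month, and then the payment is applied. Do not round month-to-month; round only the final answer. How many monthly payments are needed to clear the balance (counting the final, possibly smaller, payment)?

Monthly rate r = 16.8%/12 = 1.4% = 0.014.
Recurrence: B ← B·(1+r) − $2,683.06.
Month 1: interest $248.92; balance after payment $15,345.86.
Month 2: interest $214.84; balance after payment $12,877.64.
Closed form: n = −ln(1 − rB₀/P)/ln(1+r) = −ln(0.90723)/ln(1.014) ≈ 7.003, so the balance reaches zero during payment 8.

8 payments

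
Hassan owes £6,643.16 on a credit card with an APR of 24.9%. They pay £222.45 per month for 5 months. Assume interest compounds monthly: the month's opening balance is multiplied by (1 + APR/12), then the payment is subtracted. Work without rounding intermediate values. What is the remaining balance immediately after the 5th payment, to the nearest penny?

Monthly rate r = 24.9%/12 = 2.075% = 0.02075.
Each month: B ← B·(1+r) − £222.45.
Month 1: interest £137.85; balance after payment £6,558.56.
Month 2: interest £136.09; balance after payment £6,472.20.
Month 3: interest £134.30; balance after payment £6,384.04.
Month 4: interest £132.47; balance after payment £6,294.06.
Month 5: interest £130.60; balance after payment £6,202.21.

£6,202.21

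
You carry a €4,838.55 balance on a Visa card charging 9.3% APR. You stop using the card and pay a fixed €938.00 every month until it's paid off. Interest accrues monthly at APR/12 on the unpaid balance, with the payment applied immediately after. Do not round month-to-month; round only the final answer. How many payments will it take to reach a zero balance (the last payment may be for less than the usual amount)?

6 payments

Monthly rate r = 9.3%/12 = 0.775% = 0.00775.
Recurrence: B ← B·(1+r) − €938.00.
Month 1: interest €37.50; balance after payment €3,938.05.
Month 2: interest €30.52; balance after payment €3,030.57.
Month 3: interest €23.49; balance after payment €2,116.06.
Month 4: interest €16.40; balance after payment €1,194.45.
Month 5: interest €9.26; balance after payment €265.71.
Month 6: interest €2.06; balance after payment €0.00.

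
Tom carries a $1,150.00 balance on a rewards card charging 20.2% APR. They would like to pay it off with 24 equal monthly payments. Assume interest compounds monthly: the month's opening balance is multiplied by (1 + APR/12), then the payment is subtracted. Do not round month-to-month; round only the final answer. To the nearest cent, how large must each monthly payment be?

$58.64

Monthly rate r = 20.2%/12 = 1.68333% = 0.0168333.
Level-payment amortization: P = B₀·r / (1 − (1+r)^(−n)) = 1150.00·0.0168333 / (1 − 1.01683^(−24)).
Denominator 1 − (1+r)^(−24) = 0.330107047.
P = 19.3583 / 0.330107047 ≈ 58.64.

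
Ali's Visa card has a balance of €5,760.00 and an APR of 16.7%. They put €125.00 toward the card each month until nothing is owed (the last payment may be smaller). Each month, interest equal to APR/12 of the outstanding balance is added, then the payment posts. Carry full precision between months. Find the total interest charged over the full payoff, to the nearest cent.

€3,512.56

Monthly rate r = 16.7%/12 = 1.39167% = 0.0139167.
Payoff takes n = ⌈−ln(1 − rB₀/P)/ln(1+r)⌉ = ⌈74.179⌉ = 75 payments; the last is €22.56.
Total paid = 74·€125.00 + €22.56 = €9,272.56.
Total interest = total paid − principal = €9,272.56 − €5,760.00 = €3,512.56.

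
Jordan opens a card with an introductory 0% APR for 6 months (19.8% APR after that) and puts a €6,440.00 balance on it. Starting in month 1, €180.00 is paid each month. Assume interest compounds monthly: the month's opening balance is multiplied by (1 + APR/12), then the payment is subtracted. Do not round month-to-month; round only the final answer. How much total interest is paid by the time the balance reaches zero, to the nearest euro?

€2,075

Promo months 1–6 at r₀ = 0%/12 = 0; months 7+ at r₁ = 19.8%/12 = 0.0165.
After month 6 (no interest yet): B = €6,440.00 − 6·€180.00 = €5,360.00.
Then at r₁ with €180.00/mo: n₂ = −ln(1 − r₁·B/P)/ln(1+r₁) ≈ 41.30 → 42 more payments.
Total paid = 47·€180.00 + €55.12 = €8,515.12; interest = €8,515.12 − €6,440.00 = €2,075.12.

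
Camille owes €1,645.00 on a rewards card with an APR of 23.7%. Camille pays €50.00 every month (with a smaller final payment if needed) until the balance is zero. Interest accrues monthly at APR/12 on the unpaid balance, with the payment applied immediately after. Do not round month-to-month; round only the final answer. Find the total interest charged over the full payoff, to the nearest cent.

Monthly rate r = 23.7%/12 = 1.975% = 0.01975.
Payoff takes n = ⌈−ln(1 − rB₀/P)/ln(1+r)⌉ = ⌈53.646⌉ = 54 payments; the last is €32.41.
Total paid = 53·€50.00 + €32.41 = €2,682.41.
Total interest = total paid − principal = €2,682.41 − €1,645.00 = €1,037.41.

€1,037.41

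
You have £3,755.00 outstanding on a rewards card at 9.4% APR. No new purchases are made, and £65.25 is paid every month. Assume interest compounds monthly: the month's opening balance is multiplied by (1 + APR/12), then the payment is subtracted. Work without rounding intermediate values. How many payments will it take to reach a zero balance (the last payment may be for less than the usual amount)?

77 months

Monthly rate r = 9.4%/12 = 0.783333% = 0.00783333.
Recurrence: B ← B·(1+r) − £65.25.
Month 1: interest £29.41; balance after payment £3,719.16.
Month 2: interest £29.13; balance after payment £3,683.05.
Closed form: n = −ln(1 − rB₀/P)/ln(1+r) = −ln(0.54921)/ln(1.00783) ≈ 76.803, so the balance reaches zero during payment 77.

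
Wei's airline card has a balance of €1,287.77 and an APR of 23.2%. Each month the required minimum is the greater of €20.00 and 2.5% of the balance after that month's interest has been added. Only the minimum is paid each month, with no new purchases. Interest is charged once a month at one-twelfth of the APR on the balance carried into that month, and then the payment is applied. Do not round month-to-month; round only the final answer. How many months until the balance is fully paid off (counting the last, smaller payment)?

Monthly rate r = 23.2%/12 = 1.93333% = 0.0193333.
While 2.5% of the post-interest balance exceeds €20.00, each month B ← (B·(1+r))·(1 − 0.025), i.e. B shrinks by the factor (1+r)·0.975 = 0.99385.
This holds for months 1–81. Entering month 82 the balance is €781.32; 2.5% of the post-interest balance is now below €20.00, so the flat €20.00 minimum applies from here.
From month 82 a fixed €20.00 at rate r clears €781.32 in 74 more payments. Total: 81 + 74 = 155 months.

155 months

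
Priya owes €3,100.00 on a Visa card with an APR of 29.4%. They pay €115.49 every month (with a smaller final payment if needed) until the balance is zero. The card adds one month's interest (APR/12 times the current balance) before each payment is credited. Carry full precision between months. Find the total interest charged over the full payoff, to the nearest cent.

€2,014.60

Monthly rate r = 29.4%/12 = 2.45% = 0.0245.
Payoff takes n = ⌈−ln(1 − rB₀/P)/ln(1+r)⌉ = ⌈44.284⌉ = 45 payments; the last is €33.04.
Total paid = 44·€115.49 + €33.04 = €5,114.60.
Total interest = total paid − principal = €5,114.60 − €3,100.00 = €2,014.60.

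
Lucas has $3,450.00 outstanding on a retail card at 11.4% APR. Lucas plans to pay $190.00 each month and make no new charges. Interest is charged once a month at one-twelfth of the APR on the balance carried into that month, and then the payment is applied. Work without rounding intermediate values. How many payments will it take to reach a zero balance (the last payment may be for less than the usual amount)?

21 months

Monthly rate r = 11.4%/12 = 0.95% = 0.0095.
Recurrence: B ← B·(1+r) − $190.00.
Month 1: interest $32.77; balance after payment $3,292.78.
Month 2: interest $31.28; balance after payment $3,134.06.
Closed form: n = −ln(1 − rB₀/P)/ln(1+r) = −ln(0.8275)/ln(1.0095) ≈ 20.026, so the balance reaches zero during payment 21.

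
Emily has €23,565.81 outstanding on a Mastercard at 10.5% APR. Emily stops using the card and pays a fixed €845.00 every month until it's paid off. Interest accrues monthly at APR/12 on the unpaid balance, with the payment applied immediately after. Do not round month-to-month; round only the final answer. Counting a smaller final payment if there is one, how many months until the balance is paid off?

Monthly rate r = 10.5%/12 = 0.875% = 0.00875.
Recurrence: B ← B·(1+r) − €845.00.
Month 1: interest €206.20; balance after payment €22,927.01.
Month 2: interest €200.61; balance after payment €22,282.62.
Closed form: n = −ln(1 − rB₀/P)/ln(1+r) = −ln(0.75598)/ln(1.00875) ≈ 32.111, so the balance reaches zero during payment 33.

33 payments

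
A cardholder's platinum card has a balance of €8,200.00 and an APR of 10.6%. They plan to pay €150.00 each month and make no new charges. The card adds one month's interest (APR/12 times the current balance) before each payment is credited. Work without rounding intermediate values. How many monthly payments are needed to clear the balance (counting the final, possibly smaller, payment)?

Monthly rate r = 10.6%/12 = 0.883333% = 0.00883333.
Recurrence: B ← B·(1+r) − €150.00.
Month 1: interest €72.43; balance after payment €8,122.43.
Month 2: interest €71.75; balance after payment €8,044.18.
Closed form: n = −ln(1 − rB₀/P)/ln(1+r) = −ln(0.51711)/ln(1.00883) ≈ 74.989, so the balance reaches zero during payment 75.

75 months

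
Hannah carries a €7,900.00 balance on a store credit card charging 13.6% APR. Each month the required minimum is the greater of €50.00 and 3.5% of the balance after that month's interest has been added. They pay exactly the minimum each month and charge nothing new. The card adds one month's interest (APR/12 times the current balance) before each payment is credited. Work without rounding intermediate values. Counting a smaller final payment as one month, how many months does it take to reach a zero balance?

Monthly rate r = 13.6%/12 = 1.13333% = 0.0113333.
While 3.5% of the post-interest balance exceeds €50.00, each month B ← (B·(1+r))·(1 − 0.035), i.e. B shrinks by the factor (1+r)·0.965 = 0.97594.
This holds for months 1–71. Entering month 72 the balance is €1,401.40; 3.5% of the post-interest balance is now below €50.00, so the flat €50.00 minimum applies from here.
From month 72 a fixed €50.00 at rate r clears €1,401.40 in 34 more payments. Total: 71 + 34 = 105 months.

105 months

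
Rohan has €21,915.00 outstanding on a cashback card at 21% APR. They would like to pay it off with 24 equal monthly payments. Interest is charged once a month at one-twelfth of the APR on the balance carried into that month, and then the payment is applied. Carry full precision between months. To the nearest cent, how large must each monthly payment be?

€1,126.12

Monthly rate r = 21%/12 = 1.75% = 0.0175.
Level-payment amortization: P = B₀·r / (1 − (1+r)^(−n)) = 21915.00·0.0175 / (1 − 1.0175^(−24)).
Denominator 1 − (1+r)^(−24) = 0.340561999.
P = 383.513 / 0.340561999 ≈ 1126.12.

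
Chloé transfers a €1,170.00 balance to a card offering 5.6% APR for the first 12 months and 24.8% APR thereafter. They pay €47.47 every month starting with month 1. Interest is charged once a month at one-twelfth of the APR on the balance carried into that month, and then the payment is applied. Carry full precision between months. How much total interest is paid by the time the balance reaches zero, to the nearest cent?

Promo months 1–12 at r₀ = 5.6%/12 = 0.00466667; months 13+ at r₁ = 24.8%/12 = 0.0206667.
After month 12: iterate B ← B·(1+r₀) − €47.47 for 12 months → €652.74.
Then at r₁ with €47.47/mo: n₂ = −ln(1 − r₁·B/P)/ln(1+r₁) ≈ 16.34 → 17 more payments.
Total paid = 28·€47.47 + €16.42 = €1,345.58; interest = €1,345.58 − €1,170.00 = €175.58.

€175.58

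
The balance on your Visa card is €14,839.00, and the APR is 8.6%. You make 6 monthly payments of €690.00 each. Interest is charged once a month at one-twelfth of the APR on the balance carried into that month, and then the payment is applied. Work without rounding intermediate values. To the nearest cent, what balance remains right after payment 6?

Monthly rate r = 8.6%/12 = 0.716667% = 0.00716667.
Each month: B ← B·(1+r) − €690.00.
Month 1: interest €106.35; balance after payment €14,255.35.
Month 2: interest €102.16; balance after payment €13,667.51.
Month 3: interest €97.95; balance after payment €13,075.46.
Month 4: interest €93.71; balance after payment €12,479.17.
Month 5: interest €89.43; balance after payment €11,878.60.
Month 6: interest €85.13; balance after payment €11,273.73.

€11,273.73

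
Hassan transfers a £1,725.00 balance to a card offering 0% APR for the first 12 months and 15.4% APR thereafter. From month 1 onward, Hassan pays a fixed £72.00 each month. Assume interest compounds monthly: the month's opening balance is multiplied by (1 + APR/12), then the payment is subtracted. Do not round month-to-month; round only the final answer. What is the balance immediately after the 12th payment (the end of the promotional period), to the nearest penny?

£861.00

Promo months 1–12 at r₀ = 0%/12 = 0; months 13+ at r₁ = 15.4%/12 = 0.0128333.
After month 12 (no interest yet): B = £1,725.00 − 12·£72.00 = £861.00.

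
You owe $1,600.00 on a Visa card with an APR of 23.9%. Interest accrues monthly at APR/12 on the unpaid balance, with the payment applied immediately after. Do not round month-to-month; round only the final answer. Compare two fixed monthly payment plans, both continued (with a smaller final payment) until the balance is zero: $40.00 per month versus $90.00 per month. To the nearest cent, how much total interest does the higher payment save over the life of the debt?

$1,236.20

Monthly rate r = 23.9%/12 = 1.99167% = 0.0199167.
At $40.00/mo: n = ⌈−ln(1 − rB₀/P)/ln(1+r)⌉ = 81 payments (last $30.97); total interest = total paid − $1,600.00 = $1,630.97.
At $90.00/mo: 23 payments (last $14.77); total interest $394.77.
Interest saved = $1,630.97 − $394.77 = $1,236.20.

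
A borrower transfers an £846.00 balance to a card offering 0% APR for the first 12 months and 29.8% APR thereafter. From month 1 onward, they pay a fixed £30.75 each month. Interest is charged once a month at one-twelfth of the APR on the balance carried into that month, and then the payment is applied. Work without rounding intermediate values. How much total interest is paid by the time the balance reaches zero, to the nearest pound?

£133

Promo months 1–12 at r₀ = 0%/12 = 0; months 13+ at r₁ = 29.8%/12 = 0.0248333.
After month 12 (no interest yet): B = £846.00 − 12·£30.75 = £477.00.
Then at r₁ with £30.75/mo: n₂ = −ln(1 − r₁·B/P)/ln(1+r₁) ≈ 19.83 → 20 more payments.
Total paid = 31·£30.75 + £25.65 = £978.90; interest = £978.90 − £846.00 = £132.90.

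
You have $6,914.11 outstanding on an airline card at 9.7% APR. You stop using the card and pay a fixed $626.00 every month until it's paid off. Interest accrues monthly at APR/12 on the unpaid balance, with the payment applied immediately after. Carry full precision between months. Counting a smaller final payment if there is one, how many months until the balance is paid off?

12 payments

Monthly rate r = 9.7%/12 = 0.808333% = 0.00808333.
Recurrence: B ← B·(1+r) − $626.00.
Month 1: interest $55.89; balance after payment $6,344.00.
Month 2: interest $51.28; balance after payment $5,769.28.
Closed form: n = −ln(1 − rB₀/P)/ln(1+r) = −ln(0.91072)/ln(1.00808) ≈ 11.616, so the balance reaches zero during payment 12.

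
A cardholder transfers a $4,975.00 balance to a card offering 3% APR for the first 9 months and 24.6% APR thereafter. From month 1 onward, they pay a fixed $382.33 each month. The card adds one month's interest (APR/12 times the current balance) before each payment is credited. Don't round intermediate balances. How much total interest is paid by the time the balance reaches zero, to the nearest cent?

Promo months 1–9 at r₀ = 3%/12 = 0.0025; months 10+ at r₁ = 24.6%/12 = 0.0205.
After month 9: iterate B ← B·(1+r₀) − $382.33 for 9 months → $1,612.48.
Then at r₁ with $382.33/mo: n₂ = −ln(1 − r₁·B/P)/ln(1+r₁) ≈ 4.46 → 5 more payments.
Total paid = 13·$382.33 + $175.36 = $5,145.65; interest = $5,145.65 − $4,975.00 = $170.65.

$170.65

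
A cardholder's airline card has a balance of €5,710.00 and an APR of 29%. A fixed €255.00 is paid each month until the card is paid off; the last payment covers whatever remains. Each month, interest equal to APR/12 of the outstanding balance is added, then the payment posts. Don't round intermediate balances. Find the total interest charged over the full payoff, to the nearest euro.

Monthly rate r = 29%/12 = 2.41667% = 0.0241667.
Payoff takes n = ⌈−ln(1 − rB₀/P)/ln(1+r)⌉ = ⌈32.623⌉ = 33 payments; the last is €159.63.
Total paid = 32·€255.00 + €159.63 = €8,319.63.
Total interest = total paid − principal = €8,319.63 − €5,710.00 = €2,609.63.

€2,610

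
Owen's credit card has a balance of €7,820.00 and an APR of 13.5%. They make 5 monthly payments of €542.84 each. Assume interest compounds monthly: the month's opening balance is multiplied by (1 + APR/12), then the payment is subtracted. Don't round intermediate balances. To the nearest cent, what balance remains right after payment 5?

€5,493.92

Monthly rate r = 13.5%/12 = 1.125% = 0.01125.
Each month: B ← B·(1+r) − €542.84.
Month 1: interest €87.97; balance after payment €7,365.14.
Month 2: interest €82.86; balance after payment €6,905.15.
Month 3: interest €77.68; balance after payment €6,440.00.
Month 4: interest €72.45; balance after payment €5,969.61.
Month 5: interest €67.16; balance after payment €5,493.92.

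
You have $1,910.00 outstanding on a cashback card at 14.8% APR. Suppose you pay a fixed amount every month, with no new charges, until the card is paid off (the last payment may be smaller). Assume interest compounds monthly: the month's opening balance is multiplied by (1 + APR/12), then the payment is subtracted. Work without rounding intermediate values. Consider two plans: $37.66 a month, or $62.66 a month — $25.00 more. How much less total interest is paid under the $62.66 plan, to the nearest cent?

$607.21

Monthly rate r = 14.8%/12 = 1.23333% = 0.0123333.
At $37.66/mo: n = ⌈−ln(1 − rB₀/P)/ln(1+r)⌉ = 81 payments (last $4.80); total interest = total paid − $1,910.00 = $1,107.60.
At $62.66/mo: 39 payments (last $29.31); total interest $500.39.
Interest saved = $1,107.60 − $500.39 = $607.21.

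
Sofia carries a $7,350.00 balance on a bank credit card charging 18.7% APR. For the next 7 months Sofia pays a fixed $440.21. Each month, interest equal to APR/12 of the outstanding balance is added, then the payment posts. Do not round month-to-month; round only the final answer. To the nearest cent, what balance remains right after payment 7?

Monthly rate r = 18.7%/12 = 1.55833% = 0.0155833.
Each month: B ← B·(1+r) − $440.21.
Month 1: interest $114.54; balance after payment $7,024.33.
Month 2: interest $109.46; balance after payment $6,693.58.
Month 3: interest $104.31; balance after payment $6,357.68.
Month 4: interest $99.07; balance after payment $6,016.54.
Month 5: interest $93.76; balance after payment $5,670.09.
Month 6: interest $88.36; balance after payment $5,318.24.
Month 7: interest $82.88; balance after payment $4,960.90.

$4,960.90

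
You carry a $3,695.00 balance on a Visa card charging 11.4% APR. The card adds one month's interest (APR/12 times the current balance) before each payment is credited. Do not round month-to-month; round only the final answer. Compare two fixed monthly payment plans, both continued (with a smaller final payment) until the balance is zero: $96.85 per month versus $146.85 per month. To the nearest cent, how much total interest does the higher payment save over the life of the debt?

Monthly rate r = 11.4%/12 = 0.95% = 0.0095.
At $96.85/mo: n = ⌈−ln(1 − rB₀/P)/ln(1+r)⌉ = 48 payments (last $58.67); total interest = total paid − $3,695.00 = $915.62.
At $146.85/mo: 29 payments (last $130.92); total interest $547.72.
Interest saved = $915.62 − $547.72 = $367.90.

$367.90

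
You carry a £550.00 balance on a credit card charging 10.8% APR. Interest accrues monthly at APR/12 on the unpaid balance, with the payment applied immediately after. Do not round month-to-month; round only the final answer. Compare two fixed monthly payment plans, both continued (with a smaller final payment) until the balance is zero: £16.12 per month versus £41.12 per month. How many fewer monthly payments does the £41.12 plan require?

26 fewer payments

Monthly rate r = 10.8%/12 = 0.9% = 0.009.
At £16.12/mo: n = ⌈−ln(1 − rB₀/P)/ln(1+r)⌉ = 41 payments (last £15.19); total interest = total paid − £550.00 = £109.99.
At £41.12/mo: 15 payments (last £13.02); total interest £38.70.
Payments saved = 41 − 15 = 26.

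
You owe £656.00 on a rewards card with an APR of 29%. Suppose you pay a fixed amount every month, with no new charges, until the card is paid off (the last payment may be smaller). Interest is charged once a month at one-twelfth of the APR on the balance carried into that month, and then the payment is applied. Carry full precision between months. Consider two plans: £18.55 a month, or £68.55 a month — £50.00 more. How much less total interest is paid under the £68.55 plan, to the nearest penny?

£743.07

Monthly rate r = 29%/12 = 2.41667% = 0.0241667.
At £18.55/mo: n = ⌈−ln(1 − rB₀/P)/ln(1+r)⌉ = 81 payments (last £14.11); total interest = total paid − £656.00 = £842.11.
At £68.55/mo: 12 payments (last £0.99); total interest £99.04.
Interest saved = £842.11 − £99.04 = £743.07.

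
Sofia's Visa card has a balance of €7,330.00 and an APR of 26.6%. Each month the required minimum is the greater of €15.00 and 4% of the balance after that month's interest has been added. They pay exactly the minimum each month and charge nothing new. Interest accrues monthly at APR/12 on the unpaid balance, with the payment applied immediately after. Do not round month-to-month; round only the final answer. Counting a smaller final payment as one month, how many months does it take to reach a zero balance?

195 months

Monthly rate r = 26.6%/12 = 2.21667% = 0.0221667.
While 4% of the post-interest balance exceeds €15.00, each month B ← (B·(1+r))·(1 − 0.04), i.e. B shrinks by the factor (1+r)·0.96 = 0.98128.
This holds for months 1–159. Entering month 160 the balance is €363.23; 4% of the post-interest balance is now below €15.00, so the flat €15.00 minimum applies from here.
From month 160 a fixed €15.00 at rate r clears €363.23 in 36 more payments. Total: 159 + 36 = 195 months.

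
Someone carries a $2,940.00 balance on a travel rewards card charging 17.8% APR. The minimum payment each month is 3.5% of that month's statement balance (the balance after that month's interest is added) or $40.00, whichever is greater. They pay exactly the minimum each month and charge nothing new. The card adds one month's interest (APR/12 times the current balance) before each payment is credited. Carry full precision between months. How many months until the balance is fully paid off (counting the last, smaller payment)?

Monthly rate r = 17.8%/12 = 1.48333% = 0.0148333.
While 3.5% of the post-interest balance exceeds $40.00, each month B ← (B·(1+r))·(1 − 0.035), i.e. B shrinks by the factor (1+r)·0.965 = 0.97931.
This holds for months 1–46. Entering month 47 the balance is $1,123.99; 3.5% of the post-interest balance is now below $40.00, so the flat $40.00 minimum applies from here.
From month 47 a fixed $40.00 at rate r clears $1,123.99 in 37 more payments. Total: 46 + 37 = 83 months.

83 months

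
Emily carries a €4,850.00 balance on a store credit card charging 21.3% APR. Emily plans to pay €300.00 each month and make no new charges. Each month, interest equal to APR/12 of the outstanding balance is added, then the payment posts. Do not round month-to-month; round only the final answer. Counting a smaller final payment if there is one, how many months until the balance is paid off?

Monthly rate r = 21.3%/12 = 1.775% = 0.01775.
Recurrence: B ← B·(1+r) − €300.00.
Month 1: interest €86.09; balance after payment €4,636.09.
Month 2: interest €82.29; balance after payment €4,418.38.
Closed form: n = −ln(1 − rB₀/P)/ln(1+r) = −ln(0.71304)/ln(1.01775) ≈ 19.223, so the balance reaches zero during payment 20.

20 payments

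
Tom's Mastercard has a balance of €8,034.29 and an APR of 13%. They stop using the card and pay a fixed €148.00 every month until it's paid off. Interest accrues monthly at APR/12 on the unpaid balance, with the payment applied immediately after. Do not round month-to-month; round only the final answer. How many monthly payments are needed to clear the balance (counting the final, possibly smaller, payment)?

Monthly rate r = 13%/12 = 1.08333% = 0.0108333.
Recurrence: B ← B·(1+r) − €148.00.
Month 1: interest €87.04; balance after payment €7,973.33.
Month 2: interest €86.38; balance after payment €7,911.71.
Closed form: n = −ln(1 − rB₀/P)/ln(1+r) = −ln(0.4119)/ln(1.01083) ≈ 82.316, so the balance reaches zero during payment 83.

83 months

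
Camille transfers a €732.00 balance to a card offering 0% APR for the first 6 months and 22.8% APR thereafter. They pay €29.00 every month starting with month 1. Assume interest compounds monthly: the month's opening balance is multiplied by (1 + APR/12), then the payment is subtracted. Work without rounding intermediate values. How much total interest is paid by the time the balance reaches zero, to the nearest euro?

€143

Promo months 1–6 at r₀ = 0%/12 = 0; months 7+ at r₁ = 22.8%/12 = 0.019.
After month 6 (no interest yet): B = €732.00 − 6·€29.00 = €558.00.
Then at r₁ with €29.00/mo: n₂ = −ln(1 − r₁·B/P)/ln(1+r₁) ≈ 24.18 → 25 more payments.
Total paid = 30·€29.00 + €5.17 = €875.17; interest = €875.17 − €732.00 = €143.17.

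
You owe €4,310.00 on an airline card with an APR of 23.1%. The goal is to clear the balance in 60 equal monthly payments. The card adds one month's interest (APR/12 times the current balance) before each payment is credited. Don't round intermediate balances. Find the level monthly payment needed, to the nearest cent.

€121.75

Monthly rate r = 23.1%/12 = 1.925% = 0.01925.
Level-payment amortization: P = B₀·r / (1 − (1+r)^(−n)) = 4310.00·0.01925 / (1 − 1.01925^(−60)).
Denominator 1 − (1+r)^(−60) = 0.681465269.
P = 82.9675 / 0.681465269 ≈ 121.75.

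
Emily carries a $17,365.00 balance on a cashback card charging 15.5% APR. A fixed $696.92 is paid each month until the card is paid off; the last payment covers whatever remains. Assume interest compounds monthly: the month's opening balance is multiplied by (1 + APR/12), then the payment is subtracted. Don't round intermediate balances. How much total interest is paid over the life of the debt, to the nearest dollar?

$3,726

Monthly rate r = 15.5%/12 = 1.29167% = 0.0129167.
Payoff takes n = ⌈−ln(1 − rB₀/P)/ln(1+r)⌉ = ⌈30.261⌉ = 31 payments; the last is $183.09.
Total paid = 30·$696.92 + $183.09 = $21,090.69.
Total interest = total paid − principal = $21,090.69 − $17,365.00 = $3,725.69.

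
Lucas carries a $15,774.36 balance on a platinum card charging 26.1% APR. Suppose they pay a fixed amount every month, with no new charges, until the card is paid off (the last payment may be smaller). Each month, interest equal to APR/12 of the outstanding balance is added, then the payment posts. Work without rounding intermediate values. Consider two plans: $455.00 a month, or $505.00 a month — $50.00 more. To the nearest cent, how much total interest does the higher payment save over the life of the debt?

Monthly rate r = 26.1%/12 = 2.175% = 0.02175.
At $455.00/mo: n = ⌈−ln(1 − rB₀/P)/ln(1+r)⌉ = 66 payments (last $85.93); total interest = total paid − $15,774.36 = $13,886.57.
At $505.00/mo: 53 payments (last $438.49); total interest $10,924.13.
Interest saved = $13,886.57 − $10,924.13 = $2,962.44.

$2,962.44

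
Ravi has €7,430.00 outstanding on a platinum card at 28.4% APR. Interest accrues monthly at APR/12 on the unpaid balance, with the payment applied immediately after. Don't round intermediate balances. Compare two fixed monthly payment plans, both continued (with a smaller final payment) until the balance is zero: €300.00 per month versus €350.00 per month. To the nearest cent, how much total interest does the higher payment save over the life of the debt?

Monthly rate r = 28.4%/12 = 2.36667% = 0.0236667.
At €300.00/mo: n = ⌈−ln(1 − rB₀/P)/ln(1+r)⌉ = 38 payments (last €215.83); total interest = total paid − €7,430.00 = €3,885.83.
At €350.00/mo: 30 payments (last €294.43); total interest €3,014.43.
Interest saved = €3,885.83 − €3,014.43 = €871.40.

€871.40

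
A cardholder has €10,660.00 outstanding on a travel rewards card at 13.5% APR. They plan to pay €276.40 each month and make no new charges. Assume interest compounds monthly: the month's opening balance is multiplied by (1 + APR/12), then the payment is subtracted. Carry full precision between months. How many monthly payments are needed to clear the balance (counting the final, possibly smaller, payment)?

Monthly rate r = 13.5%/12 = 1.125% = 0.01125.
Recurrence: B ← B·(1+r) − €276.40.
Month 1: interest €119.92; balance after payment €10,503.52.
Month 2: interest €118.16; balance after payment €10,345.29.
Closed form: n = −ln(1 − rB₀/P)/ln(1+r) = −ln(0.56612)/ln(1.01125) ≈ 50.858, so the balance reaches zero during payment 51.

51 payments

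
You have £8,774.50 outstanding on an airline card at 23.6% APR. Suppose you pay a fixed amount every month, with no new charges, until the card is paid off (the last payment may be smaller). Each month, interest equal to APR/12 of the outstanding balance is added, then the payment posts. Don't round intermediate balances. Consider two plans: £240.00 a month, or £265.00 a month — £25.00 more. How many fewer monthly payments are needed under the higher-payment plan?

11 fewer payments

Monthly rate r = 23.6%/12 = 1.96667% = 0.0196667.
At £240.00/mo: n = ⌈−ln(1 − rB₀/P)/ln(1+r)⌉ = 66 payments (last £44.12); total interest = total paid − £8,774.50 = £6,869.62.
At £265.00/mo: 55 payments (last £21.06); total interest £5,556.56.
Payments saved = 66 − 55 = 11.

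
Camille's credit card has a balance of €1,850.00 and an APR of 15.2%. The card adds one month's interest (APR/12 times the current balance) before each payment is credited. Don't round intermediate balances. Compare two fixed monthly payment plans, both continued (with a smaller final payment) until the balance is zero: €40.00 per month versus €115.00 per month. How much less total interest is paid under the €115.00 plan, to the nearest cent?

Monthly rate r = 15.2%/12 = 1.26667% = 0.0126667.
At €40.00/mo: n = ⌈−ln(1 − rB₀/P)/ln(1+r)⌉ = 71 payments (last €1.24); total interest = total paid − €1,850.00 = €951.24.
At €115.00/mo: 19 payments (last €11.91); total interest €231.91.
Interest saved = €951.24 − €231.91 = €719.33.

€719.33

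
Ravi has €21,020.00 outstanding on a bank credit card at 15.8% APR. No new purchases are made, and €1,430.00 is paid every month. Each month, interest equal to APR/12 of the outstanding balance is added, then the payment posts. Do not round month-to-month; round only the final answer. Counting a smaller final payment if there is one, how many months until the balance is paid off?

17 months

Monthly rate r = 15.8%/12 = 1.31667% = 0.0131667.
Recurrence: B ← B·(1+r) − €1,430.00.
Month 1: interest €276.76; balance after payment €19,866.76.
Month 2: interest €261.58; balance after payment €18,698.34.
Closed form: n = −ln(1 − rB₀/P)/ln(1+r) = −ln(0.80646)/ln(1.01317) ≈ 16.444, so the balance reaches zero during payment 17.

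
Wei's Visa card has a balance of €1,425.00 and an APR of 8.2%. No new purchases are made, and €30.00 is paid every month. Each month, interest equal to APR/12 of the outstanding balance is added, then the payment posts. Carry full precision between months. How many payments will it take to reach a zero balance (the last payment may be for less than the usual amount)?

Monthly rate r = 8.2%/12 = 0.683333% = 0.00683333.
Recurrence: B ← B·(1+r) − €30.00.
Month 1: interest €9.74; balance after payment €1,404.74.
Month 2: interest €9.60; balance after payment €1,384.34.
Closed form: n = −ln(1 − rB₀/P)/ln(1+r) = −ln(0.67542)/ln(1.00683) ≈ 57.624, so the balance reaches zero during payment 58.

58 payments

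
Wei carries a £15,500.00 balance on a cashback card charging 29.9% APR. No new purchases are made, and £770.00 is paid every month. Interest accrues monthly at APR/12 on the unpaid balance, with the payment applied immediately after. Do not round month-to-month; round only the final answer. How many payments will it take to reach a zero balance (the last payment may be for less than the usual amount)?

Monthly rate r = 29.9%/12 = 2.49167% = 0.0249167.
Recurrence: B ← B·(1+r) − £770.00.
Month 1: interest £386.21; balance after payment £15,116.21.
Month 2: interest £376.65; balance after payment £14,722.85.
Closed form: n = −ln(1 − rB₀/P)/ln(1+r) = −ln(0.49843)/ln(1.02492) ≈ 28.291, so the balance reaches zero during payment 29.

29 months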